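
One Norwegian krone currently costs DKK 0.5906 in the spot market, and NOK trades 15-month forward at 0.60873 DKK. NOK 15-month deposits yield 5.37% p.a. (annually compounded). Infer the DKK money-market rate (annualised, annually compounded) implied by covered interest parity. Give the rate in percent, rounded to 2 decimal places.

T = 15/12 years.
CIP gives F = S · g_DKK/g_NOK, so g_DKK/g_NOK = 0.60873/0.5906 = 1.0306976.
NOK growth factor: (1 + 0.0537)^(15/12) = 1.0675697.
That pins the DKK growth at 1.1003415.
Annualise: 1.1003415^(12/15) − 1 = 0.079498 = 7.95%.

7.95%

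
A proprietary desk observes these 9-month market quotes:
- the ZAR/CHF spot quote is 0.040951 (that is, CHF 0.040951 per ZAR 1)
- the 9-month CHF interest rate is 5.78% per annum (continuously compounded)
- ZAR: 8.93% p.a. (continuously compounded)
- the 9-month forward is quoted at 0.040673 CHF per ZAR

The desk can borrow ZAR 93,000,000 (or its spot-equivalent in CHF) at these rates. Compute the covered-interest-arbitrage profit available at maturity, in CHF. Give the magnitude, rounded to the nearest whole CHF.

CHF 67,434

T = 9/12 years.
Route A — deposit ZAR, sell forward: 93,000,000 × 1.069268746 × 0.040673 = CHF 4,044,604.20.
Route B — convert at spot, deposit CHF: 93,000,000 × 0.040951 × 1.044303337 = CHF 3,977,169.73.
The quoted forward overvalues ZAR, so borrow CHF, buy ZAR at spot, deposit the ZAR at 8.93%, and sell the proceeds forward at 0.040673.
Profit = 4,044,604.20 − 3,977,169.73 = CHF 67,434.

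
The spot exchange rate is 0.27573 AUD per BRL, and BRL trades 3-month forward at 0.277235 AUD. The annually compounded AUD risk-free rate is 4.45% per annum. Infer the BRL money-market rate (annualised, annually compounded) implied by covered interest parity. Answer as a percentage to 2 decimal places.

T = 3/12 years.
F/S = 0.277235/0.27573 = 1.0054582 = (growth of AUD) / (growth of BRL).
AUD growth factor: (1 + 0.0445)^(3/12) = 1.010944.
That pins the BRL growth at 1.005456.
r = 1.005456^(12/3) − 1 = 0.022003 → 2.20%.

2.20%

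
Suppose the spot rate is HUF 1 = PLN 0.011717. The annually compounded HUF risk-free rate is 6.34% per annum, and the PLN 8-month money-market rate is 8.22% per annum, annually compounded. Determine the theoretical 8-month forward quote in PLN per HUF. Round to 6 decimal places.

0.011855

T = 8/12 years.
PLN growth factor: (1 + 0.0822)^(8/12) = 1.0540754.
HUF accumulates by (1 + 0.0634)^(8/12) = 1.0418322.
Forward (PLN per HUF) = 0.011717 × 1.0540754 / 1.0418322 = 0.01185469.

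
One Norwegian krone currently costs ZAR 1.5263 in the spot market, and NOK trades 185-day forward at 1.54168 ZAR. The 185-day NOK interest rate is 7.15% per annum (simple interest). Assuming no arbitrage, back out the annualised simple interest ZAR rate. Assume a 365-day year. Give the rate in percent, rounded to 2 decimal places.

T = 185/365 years.
CIP gives F = S · g_ZAR/g_NOK, so g_ZAR/g_NOK = 1.54168/1.5263 = 1.0100767.
The NOK side grows by 1 + 0.0715×185/365 = 1.0362397.
So the ZAR growth factor = 1.0466816.
r = (1.0466816 − 1)/(185/365) = 0.092102 → 9.21%.

9.21%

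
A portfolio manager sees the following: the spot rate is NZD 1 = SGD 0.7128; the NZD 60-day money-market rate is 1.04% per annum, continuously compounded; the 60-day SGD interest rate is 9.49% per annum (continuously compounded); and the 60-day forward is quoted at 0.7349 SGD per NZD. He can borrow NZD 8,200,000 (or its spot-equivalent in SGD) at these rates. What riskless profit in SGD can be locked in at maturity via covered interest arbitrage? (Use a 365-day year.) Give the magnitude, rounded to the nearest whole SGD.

T = 60/365 years.
Route A — deposit NZD, sell forward: 8,200,000 × 1.001711051 × 0.7349 = SGD 6,036,491.10.
Route B — convert at spot, deposit SGD: 8,200,000 × 0.7128 × 1.015722315 = SGD 5,936,856.30.
The quoted forward overvalues NZD, so borrow SGD, buy NZD at spot, deposit the NZD at 1.04%, and sell the proceeds forward at 0.7349.
Arbitrage profit = |6,036,491.10 − 5,936,856.30| = SGD 99,635.

SGD 99,635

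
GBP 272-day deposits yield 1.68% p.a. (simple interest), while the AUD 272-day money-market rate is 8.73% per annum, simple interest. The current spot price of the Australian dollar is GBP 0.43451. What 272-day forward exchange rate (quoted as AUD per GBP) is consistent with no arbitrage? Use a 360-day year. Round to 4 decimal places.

T = 272/360 years.
GBP accumulates by 1 + 0.0168×272/360 = 1.0126933.
AUD accumulates by 1 + 0.0873×272/360 = 1.065960.
So F = 0.43451 × 1.0126933 / 1.065960 = 0.4127973 (GBP/AUD).
Invert for AUD per GBP: 1 / 0.4127973 = 2.4225.

2.4225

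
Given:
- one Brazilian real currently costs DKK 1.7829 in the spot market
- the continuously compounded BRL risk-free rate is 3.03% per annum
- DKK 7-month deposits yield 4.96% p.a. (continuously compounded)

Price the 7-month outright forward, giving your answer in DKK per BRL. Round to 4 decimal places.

T = 7/12 years.
Growth of 1 DKK over T: e^(0.0496×7/12) = 1.029356.
Growth of 1 BRL over T: e^(0.0303×7/12) = 1.0178321.
Forward (DKK per BRL) = 1.7829 × 1.029356 / 1.0178321 = 1.803086.

1.8031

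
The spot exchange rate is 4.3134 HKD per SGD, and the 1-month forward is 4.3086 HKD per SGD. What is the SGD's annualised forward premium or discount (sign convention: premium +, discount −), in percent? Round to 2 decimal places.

T = 1/12 years.
(F − S)/S = (4.3086 − 4.3134)/4.3134 = -0.0011128.
Per annum: -0.0011128 / (1/12) = -0.013354 = -1.34%.

-1.34%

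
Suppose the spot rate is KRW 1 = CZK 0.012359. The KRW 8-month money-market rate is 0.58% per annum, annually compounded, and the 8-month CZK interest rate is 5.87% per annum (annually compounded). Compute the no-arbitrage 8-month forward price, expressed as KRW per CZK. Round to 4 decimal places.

T = 8/12 years.
Growth of 1 CZK over T: (1 + 0.0587)^(8/12) = 1.03876014.
KRW accumulates by (1 + 0.0058)^(8/12) = 1.00386294.
So F = 0.012359 × 1.03876014 / 1.00386294 = 0.012788635 (CZK/KRW).
Invert for KRW per CZK: 1 / 0.012788635 = 78.1944.

78.1944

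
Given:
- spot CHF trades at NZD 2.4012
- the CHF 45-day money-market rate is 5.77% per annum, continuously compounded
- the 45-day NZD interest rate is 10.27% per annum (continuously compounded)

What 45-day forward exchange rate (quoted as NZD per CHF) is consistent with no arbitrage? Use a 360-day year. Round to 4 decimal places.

2.4147

T = 45/360 years.
Growth of 1 NZD over T: e^(0.1027×45/360) = 1.0129203.
CHF accumulates by e^(0.0577×45/360) = 1.0072386.
CIP: F = S · (grow NZD)/(grow CHF) = 2.4012 × 1.0129203/1.0072386 = 2.414745 NZD per CHF.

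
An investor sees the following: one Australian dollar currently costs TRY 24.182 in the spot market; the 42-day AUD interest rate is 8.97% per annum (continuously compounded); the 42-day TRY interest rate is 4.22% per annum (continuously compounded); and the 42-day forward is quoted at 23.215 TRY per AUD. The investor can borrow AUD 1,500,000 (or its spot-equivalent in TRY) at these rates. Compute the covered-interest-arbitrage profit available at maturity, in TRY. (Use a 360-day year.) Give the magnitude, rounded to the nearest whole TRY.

T = 42/360 years.
Keep in AUD, deliver into the forward: 1,500,000·1.0105199496·23.215 = TRY 35,188,830.94.
Swap to TRY now, deposit: 1,500,000·24.182·1.0049354729 = TRY 36,452,024.41.
The quoted forward undervalues AUD, so borrow AUD, convert to TRY at spot, deposit the TRY at 4.22%, and buy AUD forward at 23.215 to cover the loan.
Profit = 36,452,024.41 − 35,188,830.94 = TRY 1,263,193.

TRY 1,263,193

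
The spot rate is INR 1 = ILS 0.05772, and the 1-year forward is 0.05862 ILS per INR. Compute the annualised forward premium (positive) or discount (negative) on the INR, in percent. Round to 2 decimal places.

+1.56%

T = 1 year.
Period premium: (0.05862 − 0.05772)/0.05772 = 0.0155925.
Annualise by dividing by T: 0.0155925 / 1 = 0.015593 → 1.56%.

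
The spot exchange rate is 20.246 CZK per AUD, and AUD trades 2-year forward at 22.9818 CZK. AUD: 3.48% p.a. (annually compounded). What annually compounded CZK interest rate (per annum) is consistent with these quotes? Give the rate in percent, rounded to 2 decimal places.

T = 2 years.
By CIP, F/S equals the CZK-to-AUD growth ratio: 22.9818/20.246 = 1.1351279.
AUD growth factor: (1 + 0.0348)^2 = 1.070811.
That pins the CZK growth at 1.2155074.
Annualise: 1.2155074^(1/2) − 1 = 0.102501 = 10.25%.

10.25%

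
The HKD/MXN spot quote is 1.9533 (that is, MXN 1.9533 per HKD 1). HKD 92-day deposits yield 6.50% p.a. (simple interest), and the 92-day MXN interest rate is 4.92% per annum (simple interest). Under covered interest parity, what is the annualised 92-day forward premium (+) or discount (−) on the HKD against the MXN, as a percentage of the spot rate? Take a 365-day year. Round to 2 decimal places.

T = 92/365 years.
CIP forward (MXN per HKD) = 1.9533 × 1.0124011/1.0163836 = 1.9456464.
Annualised premium = (F − S)/S × (1/T) = (1.9456464 − 1.9533)/1.9533 ÷ (92/365) = -1.55%.

-1.55%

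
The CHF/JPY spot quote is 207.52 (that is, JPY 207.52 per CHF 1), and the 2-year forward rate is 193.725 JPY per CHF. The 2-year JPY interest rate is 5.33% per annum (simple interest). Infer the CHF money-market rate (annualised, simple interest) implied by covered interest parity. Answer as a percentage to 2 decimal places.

9.27%

T = 2 years.
CIP gives F = S · g_JPY/g_CHF, so g_JPY/g_CHF = 193.725/207.52 = 0.9335245.
JPY growth factor: 1 + 0.0533×2 = 1.106600.
So the CHF growth factor = 1.1854001.
r = (1.1854001 − 1)/2 = 0.092700 → 9.27%.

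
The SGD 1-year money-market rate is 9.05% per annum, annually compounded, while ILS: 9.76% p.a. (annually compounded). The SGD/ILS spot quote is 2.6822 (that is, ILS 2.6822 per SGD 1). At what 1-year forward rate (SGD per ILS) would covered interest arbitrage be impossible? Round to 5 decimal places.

0.37042

T = 1 year.
ILS accumulates by (1 + 0.0976)^1 = 1.097600.
SGD growth factor: (1 + 0.0905)^1 = 1.090500.
So F = 2.6822 × 1.097600 / 1.090500 = 2.699663 (ILS/SGD).
Invert for SGD per ILS: 1 / 2.699663 = 0.37042.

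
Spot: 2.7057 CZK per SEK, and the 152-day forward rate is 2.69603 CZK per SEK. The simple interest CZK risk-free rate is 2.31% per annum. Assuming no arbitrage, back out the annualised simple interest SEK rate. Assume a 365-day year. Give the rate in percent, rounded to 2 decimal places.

3.18%

T = 152/365 years.
CIP gives F = S · g_CZK/g_SEK, so g_CZK/g_SEK = 2.69603/2.7057 = 0.9964261.
CZK growth factor: 1 + 0.0231×152/365 = 1.0096197.
So the SEK growth factor = 1.0132409.
(1.0132409 − 1)/T = 0.031796, i.e. 3.18%.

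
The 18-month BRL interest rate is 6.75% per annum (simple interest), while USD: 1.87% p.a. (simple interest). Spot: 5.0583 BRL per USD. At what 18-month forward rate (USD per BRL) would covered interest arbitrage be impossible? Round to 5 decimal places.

0.18455

T = 18/12 years.
BRL accumulates by 1 + 0.0675×18/12 = 1.101250.
Growth of 1 USD over T: 1 + 0.0187×18/12 = 1.028050.
Forward (BRL per USD) = 5.0583 × 1.101250 / 1.028050 = 5.418465.
Invert for USD per BRL: 1 / 5.418465 = 0.18455.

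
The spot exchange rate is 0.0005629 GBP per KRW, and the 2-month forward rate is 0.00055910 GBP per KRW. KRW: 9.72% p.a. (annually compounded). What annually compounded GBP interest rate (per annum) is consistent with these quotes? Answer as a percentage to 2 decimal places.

T = 2/12 years.
F/S = 0.0005591/0.0005629 = 0.9932492 = (growth of GBP) / (growth of KRW).
The KRW side grows by (1 + 0.0972)^(2/12) = 1.0155804.
Hence g_GBP = 1.0087244.
Annualise: 1.0087244^(12/2) − 1 = 0.053501 = 5.35%.

5.35%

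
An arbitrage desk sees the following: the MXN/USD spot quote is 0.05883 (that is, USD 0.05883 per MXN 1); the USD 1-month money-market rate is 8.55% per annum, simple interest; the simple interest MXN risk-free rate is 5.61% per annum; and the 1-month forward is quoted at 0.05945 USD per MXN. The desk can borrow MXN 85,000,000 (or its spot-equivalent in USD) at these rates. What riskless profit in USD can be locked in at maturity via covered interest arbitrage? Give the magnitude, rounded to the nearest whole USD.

USD 40,695

T = 1/12 years.
Invest the MXN and cover forward: 85,000,000 × 1.004675 × 0.05945 = USD 5,076,873.94.
Convert at spot and invest in USD: 85,000,000 × 0.05883 × 1.007125 = USD 5,036,178.92.
The quoted forward overvalues MXN, so borrow USD, buy MXN at spot, deposit the MXN at 5.61%, and sell the proceeds forward at 0.05945.
The gap between the two covered legs is USD 40,695.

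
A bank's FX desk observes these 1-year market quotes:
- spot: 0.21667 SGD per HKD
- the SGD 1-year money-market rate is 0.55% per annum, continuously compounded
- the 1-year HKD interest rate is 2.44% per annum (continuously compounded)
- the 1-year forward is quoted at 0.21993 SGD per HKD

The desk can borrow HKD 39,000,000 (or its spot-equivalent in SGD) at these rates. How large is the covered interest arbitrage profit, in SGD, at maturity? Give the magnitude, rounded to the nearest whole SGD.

SGD 292,396

T = 1 year.
Keep in HKD, deliver into the forward: 39,000,000·1.024700116·0.21993 = SGD 8,789,129.56.
Swap to SGD now, deposit: 39,000,000·0.21667·1.005515153 = SGD 8,496,733.76.
The quoted forward overvalues HKD, so borrow SGD, buy HKD at spot, deposit the HKD at 2.44%, and sell the proceeds forward at 0.21993.
Profit = 8,789,129.56 − 8,496,733.76 = SGD 292,396.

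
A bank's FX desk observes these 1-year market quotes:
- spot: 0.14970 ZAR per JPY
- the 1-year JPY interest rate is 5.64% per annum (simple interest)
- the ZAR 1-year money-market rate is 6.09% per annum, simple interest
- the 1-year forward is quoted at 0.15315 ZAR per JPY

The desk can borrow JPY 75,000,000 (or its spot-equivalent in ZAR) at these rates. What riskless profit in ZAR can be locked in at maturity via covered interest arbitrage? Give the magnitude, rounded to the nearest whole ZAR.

ZAR 222,820

T = 1 year.
Keep in JPY, deliver into the forward: 75,000,000·1.056400·0.15315 = ZAR 12,134,074.50.
Swap to ZAR now, deposit: 75,000,000·0.14970·1.060900 = ZAR 11,911,254.75.
The quoted forward overvalues JPY, so borrow ZAR, buy JPY at spot, deposit the JPY at 5.64%, and sell the proceeds forward at 0.15315.
Profit = 12,134,074.50 − 11,911,254.75 = ZAR 222,820.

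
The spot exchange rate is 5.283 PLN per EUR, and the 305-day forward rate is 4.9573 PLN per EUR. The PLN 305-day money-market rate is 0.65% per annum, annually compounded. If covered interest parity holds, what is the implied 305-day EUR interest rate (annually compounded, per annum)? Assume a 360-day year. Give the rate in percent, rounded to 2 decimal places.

T = 305/360 years.
CIP gives F = S · g_PLN/g_EUR, so g_PLN/g_EUR = 4.9573/5.283 = 0.9383494.
The PLN side grows by (1 + 0.0065)^(305/360) = 1.0055042.
So the EUR growth factor = 1.0715669.
Annualise: 1.0715669^(360/305) − 1 = 0.085007 = 8.50%.

8.50%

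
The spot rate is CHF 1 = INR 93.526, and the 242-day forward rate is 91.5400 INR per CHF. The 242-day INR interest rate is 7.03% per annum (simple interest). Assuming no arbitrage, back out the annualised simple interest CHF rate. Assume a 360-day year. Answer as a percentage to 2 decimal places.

T = 242/360 years.
F/S = 91.54/93.526 = 0.9787653 = (growth of INR) / (growth of CHF).
The INR side grows by 1 + 0.0703×242/360 = 1.0472572.
Hence g_CHF = 1.0699779.
r = (1.0699779 − 1)/(242/360) = 0.104099 → 10.41%.

10.41%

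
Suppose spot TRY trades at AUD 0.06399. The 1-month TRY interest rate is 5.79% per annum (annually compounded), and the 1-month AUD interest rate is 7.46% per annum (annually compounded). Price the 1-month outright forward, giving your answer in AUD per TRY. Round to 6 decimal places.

T = 1/12 years.
AUD growth factor: (1 + 0.0746)^(1/12) = 1.0060137.
TRY accumulates by (1 + 0.0579)^(1/12) = 1.0047015.
CIP: F = S · (grow AUD)/(grow TRY) = 0.06399 × 1.0060137/1.0047015 = 0.06407357 AUD per TRY.

0.064074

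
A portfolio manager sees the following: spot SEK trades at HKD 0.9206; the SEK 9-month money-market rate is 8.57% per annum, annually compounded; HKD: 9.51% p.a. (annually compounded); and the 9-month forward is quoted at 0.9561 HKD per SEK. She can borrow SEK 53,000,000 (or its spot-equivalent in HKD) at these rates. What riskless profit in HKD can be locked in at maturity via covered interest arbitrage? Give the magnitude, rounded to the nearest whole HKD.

T = 9/12 years.
Route A — deposit SEK, sell forward: 53,000,000 × 1.0636099179 × 0.9561 = HKD 53,896,624.45.
Route B — convert at spot, deposit HKD: 53,000,000 × 0.9206 × 1.070509028 = HKD 52,232,062.39.
The quoted forward overvalues SEK, so borrow HKD, buy SEK at spot, deposit the SEK at 8.57%, and sell the proceeds forward at 0.9561.
Arbitrage profit = |53,896,624.45 − 52,232,062.39| = HKD 1,664,562.

HKD 1,664,562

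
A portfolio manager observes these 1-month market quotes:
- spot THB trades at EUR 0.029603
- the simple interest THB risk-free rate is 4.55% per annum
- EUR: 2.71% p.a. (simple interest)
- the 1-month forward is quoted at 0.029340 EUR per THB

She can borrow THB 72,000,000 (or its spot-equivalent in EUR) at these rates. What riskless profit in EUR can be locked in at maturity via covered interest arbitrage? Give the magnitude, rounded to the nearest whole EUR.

T = 1/12 years.
Keep in THB, deliver into the forward: 72,000,000·1.003791667·0.029340 = EUR 2,120,489.82.
Swap to EUR now, deposit: 72,000,000·0.029603·1.002258333 = EUR 2,136,229.45.
The quoted forward undervalues THB, so borrow THB, convert to EUR at spot, deposit the EUR at 2.71%, and buy THB forward at 0.029340 to cover the loan.
Profit = 2,136,229.45 − 2,120,489.82 = EUR 15,740.

EUR 15,740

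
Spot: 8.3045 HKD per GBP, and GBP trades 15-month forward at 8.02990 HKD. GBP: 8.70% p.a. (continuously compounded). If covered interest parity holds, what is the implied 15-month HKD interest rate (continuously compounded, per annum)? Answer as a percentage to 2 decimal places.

6.01%

T = 15/12 years.
By CIP, F/S equals the HKD-to-GBP growth ratio: 8.0299/8.3045 = 0.9669336.
The GBP side grows by e^(0.0870×15/12) = 1.1148836.
So the HKD growth factor = 1.0780184.
r = ln(1.0780184)/(15/12) = 0.060100 → 6.01%.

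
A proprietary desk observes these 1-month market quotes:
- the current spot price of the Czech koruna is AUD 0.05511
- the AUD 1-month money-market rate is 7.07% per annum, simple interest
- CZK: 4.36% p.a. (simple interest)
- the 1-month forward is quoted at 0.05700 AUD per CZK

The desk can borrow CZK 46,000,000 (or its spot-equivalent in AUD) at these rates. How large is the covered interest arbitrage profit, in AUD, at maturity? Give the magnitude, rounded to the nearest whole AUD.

AUD 81,531

T = 1/12 years.
Route A — deposit CZK, sell forward: 46,000,000 × 1.003633333 × 0.05700 = AUD 2,631,526.60.
Route B — convert at spot, deposit AUD: 46,000,000 × 0.05511 × 1.005891667 = AUD 2,549,995.73.
The quoted forward overvalues CZK, so borrow AUD, buy CZK at spot, deposit the CZK at 4.36%, and sell the proceeds forward at 0.05700.
The gap between the two covered legs is AUD 81,531.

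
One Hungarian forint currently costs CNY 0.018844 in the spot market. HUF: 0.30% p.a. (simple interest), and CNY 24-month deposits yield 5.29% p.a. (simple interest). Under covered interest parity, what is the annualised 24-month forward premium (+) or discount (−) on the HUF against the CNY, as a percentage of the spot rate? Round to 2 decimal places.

+4.96%

T = 2 years.
CIP forward (CNY per HUF) = 0.018844 × 1.105800/1.006000 = 0.020713415.
Annualised premium = (F − S)/S × (1/T) = (0.020713415 − 0.018844)/0.018844 ÷ 2 = 4.96%.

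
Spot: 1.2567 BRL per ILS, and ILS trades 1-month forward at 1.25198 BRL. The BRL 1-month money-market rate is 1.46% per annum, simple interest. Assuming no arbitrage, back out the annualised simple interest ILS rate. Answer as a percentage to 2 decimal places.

T = 1/12 years.
F/S = 1.25198/1.2567 = 0.9962441 = (growth of BRL) / (growth of ILS).
The BRL side grows by 1 + 0.0146×1/12 = 1.0012167.
So the ILS growth factor = 1.0049913.
(1.0049913 − 1)/T = 0.059896, i.e. 5.99%.

5.99%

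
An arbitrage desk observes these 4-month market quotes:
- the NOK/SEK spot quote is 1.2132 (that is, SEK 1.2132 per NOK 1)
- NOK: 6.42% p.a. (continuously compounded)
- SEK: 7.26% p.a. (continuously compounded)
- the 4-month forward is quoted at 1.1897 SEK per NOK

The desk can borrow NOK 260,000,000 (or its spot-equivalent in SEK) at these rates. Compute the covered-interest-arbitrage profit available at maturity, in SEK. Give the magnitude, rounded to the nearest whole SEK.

T = 4/12 years.
Invest the NOK and cover forward: 260,000,000 × 1.02163062217 × 1.1897 = SEK 316,012,827.31.
Convert at spot and invest in SEK: 260,000,000 × 1.2132 × 1.02449519644 = SEK 323,158,568.80.
The quoted forward undervalues NOK, so borrow NOK, convert to SEK at spot, deposit the SEK at 7.26%, and buy NOK forward at 1.1897 to cover the loan.
Arbitrage profit = |316,012,827.31 − 323,158,568.80| = SEK 7,145,741.

SEK 7,145,741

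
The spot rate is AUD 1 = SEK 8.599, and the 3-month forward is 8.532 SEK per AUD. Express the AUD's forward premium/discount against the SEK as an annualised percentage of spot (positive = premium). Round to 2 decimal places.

-3.12%

T = 3/12 years.
(F − S)/S = (8.532 − 8.599)/8.599 = -0.0077916.
Per annum: -0.0077916 / (3/12) = -0.031166 = -3.12%.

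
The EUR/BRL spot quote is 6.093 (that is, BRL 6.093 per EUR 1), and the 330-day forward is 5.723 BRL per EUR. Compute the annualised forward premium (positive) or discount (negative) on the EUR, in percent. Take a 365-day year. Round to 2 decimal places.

-6.72%

T = 330/365 years.
EUR trades forward at -6.07254% vs spot over the period.
Per annum: -0.0607254 / (330/365) = -0.067166 = -6.72%.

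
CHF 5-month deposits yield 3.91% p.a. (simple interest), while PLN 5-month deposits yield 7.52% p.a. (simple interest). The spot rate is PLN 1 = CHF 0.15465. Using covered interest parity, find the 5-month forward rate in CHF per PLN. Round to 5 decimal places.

T = 5/12 years.
CHF growth factor: 1 + 0.0391×5/12 = 1.0162917.
PLN accumulates by 1 + 0.0752×5/12 = 1.0313333.
Forward (CHF per PLN) = 0.15465 × 1.0162917 / 1.0313333 = 0.1523945.

0.15239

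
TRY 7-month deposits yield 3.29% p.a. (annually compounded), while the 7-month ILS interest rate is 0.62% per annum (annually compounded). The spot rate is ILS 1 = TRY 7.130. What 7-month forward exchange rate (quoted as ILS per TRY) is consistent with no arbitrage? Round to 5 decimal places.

T = 7/12 years.
Growth of 1 TRY over T: (1 + 0.0329)^(7/12) = 1.0190621.
Growth of 1 ILS over T: (1 + 0.0062)^(7/12) = 1.003612.
So F = 7.13 × 1.0190621 / 1.003612 = 7.239763 (TRY/ILS).
Quoted the other way: 1/7.239763 = 0.13813 ILS per TRY.

0.13813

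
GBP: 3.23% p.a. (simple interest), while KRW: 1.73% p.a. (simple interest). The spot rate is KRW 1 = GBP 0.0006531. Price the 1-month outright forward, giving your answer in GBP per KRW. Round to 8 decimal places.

0.00065392

T = 1/12 years.
GBP accumulates by 1 + 0.0323×1/12 = 1.0026917.
KRW accumulates by 1 + 0.0173×1/12 = 1.0014417.
CIP: F = S · (grow GBP)/(grow KRW) = 0.0006531 × 1.0026917/1.0014417 = 0.0006539152 GBP per KRW.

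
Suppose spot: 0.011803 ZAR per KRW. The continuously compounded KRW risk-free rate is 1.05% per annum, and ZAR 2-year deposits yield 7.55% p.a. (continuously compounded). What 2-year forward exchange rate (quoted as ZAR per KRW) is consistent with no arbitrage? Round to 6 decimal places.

0.013442

T = 2 years.
Growth of 1 ZAR over T: e^(0.0755×2) = 1.1629967.
Growth of 1 KRW over T: e^(0.0105×2) = 1.0212221.
CIP: F = S · (grow ZAR)/(grow KRW) = 0.011803 × 1.1629967/1.0212221 = 0.01344159 ZAR per KRW.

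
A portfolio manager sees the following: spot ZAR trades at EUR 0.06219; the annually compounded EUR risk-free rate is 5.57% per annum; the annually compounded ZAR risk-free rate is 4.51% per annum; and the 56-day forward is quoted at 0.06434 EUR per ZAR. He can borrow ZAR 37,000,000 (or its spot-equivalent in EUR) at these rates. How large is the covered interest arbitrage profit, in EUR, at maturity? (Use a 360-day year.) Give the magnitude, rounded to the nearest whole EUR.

T = 56/360 years.
Route A — deposit ZAR, sell forward: 37,000,000 × 1.006885553 × 0.06434 = EUR 2,396,971.61.
Route B — convert at spot, deposit EUR: 37,000,000 × 0.06219 × 1.008467389 = EUR 2,320,513.72.
The quoted forward overvalues ZAR, so borrow EUR, buy ZAR at spot, deposit the ZAR at 4.51%, and sell the proceeds forward at 0.06434.
Profit = 2,396,971.61 − 2,320,513.72 = EUR 76,458.

EUR 76,458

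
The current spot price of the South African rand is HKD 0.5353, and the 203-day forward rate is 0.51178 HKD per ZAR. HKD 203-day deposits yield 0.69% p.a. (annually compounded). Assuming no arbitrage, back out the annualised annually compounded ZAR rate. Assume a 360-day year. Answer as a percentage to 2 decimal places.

9.04%

T = 203/360 years.
By CIP, F/S equals the HKD-to-ZAR growth ratio: 0.51178/0.5353 = 0.9560620.
The HKD side grows by (1 + 0.0069)^(203/360) = 1.003885.
Hence g_ZAR = 1.0500208.
Annualise: 1.0500208^(360/203) − 1 = 0.090416 = 9.04%.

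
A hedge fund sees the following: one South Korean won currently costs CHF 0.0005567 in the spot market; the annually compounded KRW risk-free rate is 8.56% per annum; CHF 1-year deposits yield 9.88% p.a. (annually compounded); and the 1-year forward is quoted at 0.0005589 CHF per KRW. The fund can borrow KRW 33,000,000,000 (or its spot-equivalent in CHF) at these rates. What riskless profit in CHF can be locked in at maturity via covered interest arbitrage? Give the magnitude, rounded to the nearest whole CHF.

CHF 163,684

T = 1 year.
Keep in KRW, deliver into the forward: 33,000,000,000·1.085600·0.0005589 = CHF 20,022,480.72.
Swap to CHF now, deposit: 33,000,000,000·0.0005567·1.098800 = CHF 20,186,164.68.
The quoted forward undervalues KRW, so borrow KRW, convert to CHF at spot, deposit the CHF at 9.88%, and buy KRW forward at 0.0005589 to cover the loan.
Profit = 20,186,164.68 − 20,022,480.72 = CHF 163,684.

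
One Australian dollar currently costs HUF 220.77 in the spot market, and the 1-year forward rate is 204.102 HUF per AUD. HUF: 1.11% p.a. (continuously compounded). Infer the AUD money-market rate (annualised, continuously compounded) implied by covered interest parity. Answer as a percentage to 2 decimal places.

T = 1 year.
F/S = 204.102/220.77 = 0.9245006 = (growth of HUF) / (growth of AUD).
HUF growth factor: e^(0.0111×1) = 1.0111618.
So the AUD growth factor = 1.0937384.
r = ln(1.0937384)/1 = 0.089602 → 8.96%.

8.96%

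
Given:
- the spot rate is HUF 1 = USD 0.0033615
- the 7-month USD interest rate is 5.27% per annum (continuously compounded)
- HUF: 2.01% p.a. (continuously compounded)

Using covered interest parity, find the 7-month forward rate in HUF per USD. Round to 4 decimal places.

T = 7/12 years.
USD growth factor: e^(0.0527×7/12) = 1.031219071.
Growth of 1 HUF over T: e^(0.0201×7/12) = 1.011794007.
CIP: F = S · (grow USD)/(grow HUF) = 0.0033615 × 1.031219071/1.011794007 = 0.00342603621 USD per HUF.
Invert for HUF per USD: 1 / 0.00342603621 = 291.8825.

291.8825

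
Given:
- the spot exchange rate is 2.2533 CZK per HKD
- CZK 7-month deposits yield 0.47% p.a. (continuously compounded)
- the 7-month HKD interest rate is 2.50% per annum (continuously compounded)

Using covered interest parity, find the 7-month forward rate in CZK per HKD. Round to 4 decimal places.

2.2268

T = 7/12 years.
CZK growth factor: e^(0.0047×7/12) = 1.0027454.
HKD accumulates by e^(0.0250×7/12) = 1.0146902.
CIP: F = S · (grow CZK)/(grow HKD) = 2.2533 × 1.0027454/1.0146902 = 2.226774 CZK per HKD.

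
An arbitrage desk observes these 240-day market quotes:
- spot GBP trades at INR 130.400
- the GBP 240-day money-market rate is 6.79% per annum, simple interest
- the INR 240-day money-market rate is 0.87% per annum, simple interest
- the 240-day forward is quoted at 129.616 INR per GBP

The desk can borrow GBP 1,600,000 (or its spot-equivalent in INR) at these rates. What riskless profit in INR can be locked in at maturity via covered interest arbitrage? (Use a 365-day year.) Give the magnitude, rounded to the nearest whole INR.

INR 6,811,122

T = 240/365 years.
Route A — deposit GBP, sell forward: 1,600,000 × 1.04464657534 × 129.616 = INR 216,644,656.81.
Route B — convert at spot, deposit INR: 1,600,000 × 130.400 × 1.00572054795 = INR 209,833,535.12.
The quoted forward overvalues GBP, so borrow INR, buy GBP at spot, deposit the GBP at 6.79%, and sell the proceeds forward at 129.616.
The gap between the two covered legs is INR 6,811,122.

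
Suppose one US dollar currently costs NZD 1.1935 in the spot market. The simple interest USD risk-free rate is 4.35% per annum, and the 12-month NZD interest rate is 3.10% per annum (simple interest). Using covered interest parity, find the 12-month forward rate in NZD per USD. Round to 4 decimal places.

1.1792

T = 1 year.
NZD accumulates by 1 + 0.0310×1 = 1.031000.
USD growth factor: 1 + 0.0435×1 = 1.043500.
CIP: F = S · (grow NZD)/(grow USD) = 1.1935 × 1.031000/1.043500 = 1.179203 NZD per USD.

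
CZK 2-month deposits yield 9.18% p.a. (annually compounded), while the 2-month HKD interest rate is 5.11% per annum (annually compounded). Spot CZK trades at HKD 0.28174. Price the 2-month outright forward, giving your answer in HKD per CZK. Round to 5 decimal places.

T = 2/12 years.
HKD growth factor: (1 + 0.0511)^(2/12) = 1.0083408.
CZK growth factor: (1 + 0.0918)^(2/12) = 1.0147456.
Forward (HKD per CZK) = 0.28174 × 1.0083408 / 1.0147456 = 0.2799617.

0.27996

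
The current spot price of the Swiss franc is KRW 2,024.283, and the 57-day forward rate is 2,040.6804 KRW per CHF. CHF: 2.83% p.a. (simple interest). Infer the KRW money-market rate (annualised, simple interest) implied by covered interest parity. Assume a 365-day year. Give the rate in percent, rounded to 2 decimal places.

T = 57/365 years.
F/S = 2040.6804/2024.283 = 1.0081003 = (growth of KRW) / (growth of CHF).
The CHF side grows by 1 + 0.0283×57/365 = 1.0044195.
So the KRW growth factor = 1.0125556.
r = (1.0125556 − 1)/(57/365) = 0.080400 → 8.04%.

8.04%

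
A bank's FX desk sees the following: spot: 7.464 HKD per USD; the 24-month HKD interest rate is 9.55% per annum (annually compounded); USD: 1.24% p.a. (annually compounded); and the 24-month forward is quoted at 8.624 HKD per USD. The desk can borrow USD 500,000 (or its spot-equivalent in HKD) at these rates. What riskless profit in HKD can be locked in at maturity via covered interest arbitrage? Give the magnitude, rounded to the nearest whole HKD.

HKD 59,248

T = 2 years.
Invest the USD and cover forward: 500,000 × 1.02495376 × 8.624 = HKD 4,419,600.61.
Convert at spot and invest in HKD: 500,000 × 7.464 × 1.20012025 = HKD 4,478,848.77.
The quoted forward undervalues USD, so borrow USD, convert to HKD at spot, deposit the HKD at 9.55%, and buy USD forward at 8.624 to cover the loan.
The gap between the two covered legs is HKD 59,248.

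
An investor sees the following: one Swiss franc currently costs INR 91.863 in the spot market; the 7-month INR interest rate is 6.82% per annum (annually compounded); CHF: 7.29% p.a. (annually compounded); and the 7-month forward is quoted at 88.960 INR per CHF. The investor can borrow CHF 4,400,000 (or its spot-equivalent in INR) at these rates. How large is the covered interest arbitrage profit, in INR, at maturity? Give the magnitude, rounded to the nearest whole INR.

T = 7/12 years.
Keep in CHF, deliver into the forward: 4,400,000·1.04190045196·88.960 = INR 407,824,842.51.
Swap to INR now, deposit: 4,400,000·91.863·1.03923556601 = INR 420,056,105.92.
The quoted forward undervalues CHF, so borrow CHF, convert to INR at spot, deposit the INR at 6.82%, and buy CHF forward at 88.960 to cover the loan.
Arbitrage profit = |407,824,842.51 − 420,056,105.92| = INR 12,231,263.

INR 12,231,263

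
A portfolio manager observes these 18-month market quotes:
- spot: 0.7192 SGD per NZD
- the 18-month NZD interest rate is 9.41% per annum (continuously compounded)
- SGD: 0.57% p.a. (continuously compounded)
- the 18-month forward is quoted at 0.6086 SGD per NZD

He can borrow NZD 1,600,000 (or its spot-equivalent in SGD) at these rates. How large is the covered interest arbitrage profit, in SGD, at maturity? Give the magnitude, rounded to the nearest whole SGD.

SGD 39,221

T = 18/12 years.
Route A — deposit NZD, sell forward: 1,600,000 × 1.151597375 × 0.6086 = SGD 1,121,379.46.
Route B — convert at spot, deposit SGD: 1,600,000 × 0.7192 × 1.008586656 = SGD 1,160,600.84.
The quoted forward undervalues NZD, so borrow NZD, convert to SGD at spot, deposit the SGD at 0.57%, and buy NZD forward at 0.6086 to cover the loan.
Profit = 1,160,600.84 − 1,121,379.46 = SGD 39,221.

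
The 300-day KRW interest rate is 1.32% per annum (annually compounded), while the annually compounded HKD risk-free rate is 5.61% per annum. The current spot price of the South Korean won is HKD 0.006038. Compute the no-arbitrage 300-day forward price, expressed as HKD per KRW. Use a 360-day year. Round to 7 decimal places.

T = 300/360 years.
HKD growth factor: (1 + 0.0561)^(300/360) = 1.0465361.
Growth of 1 KRW over T: (1 + 0.0132)^(300/360) = 1.010988.
So F = 0.006038 × 1.0465361 / 1.010988 = 0.006250307 (HKD/KRW).

0.0062503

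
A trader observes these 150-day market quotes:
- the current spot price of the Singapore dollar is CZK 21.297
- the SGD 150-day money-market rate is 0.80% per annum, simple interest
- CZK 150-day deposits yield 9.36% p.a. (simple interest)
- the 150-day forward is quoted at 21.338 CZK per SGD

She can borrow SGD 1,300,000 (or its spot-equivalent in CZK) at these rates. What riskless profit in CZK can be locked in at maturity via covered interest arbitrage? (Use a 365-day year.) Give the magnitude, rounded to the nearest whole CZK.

CZK 920,469

T = 150/365 years.
Keep in SGD, deliver into the forward: 1,300,000·1.0032876712·21.338 = CZK 27,830,598.03.
Swap to CZK now, deposit: 1,300,000·21.297·1.0384657534 = CZK 28,751,066.70.
The quoted forward undervalues SGD, so borrow SGD, convert to CZK at spot, deposit the CZK at 9.36%, and buy SGD forward at 21.338 to cover the loan.
Arbitrage profit = |27,830,598.03 − 28,751,066.70| = CZK 920,469.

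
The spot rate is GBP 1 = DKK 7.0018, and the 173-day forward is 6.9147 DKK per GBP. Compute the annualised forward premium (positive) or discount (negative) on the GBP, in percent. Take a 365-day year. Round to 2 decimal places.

T = 173/365 years.
(F − S)/S = (6.9147 − 7.0018)/7.0018 = -0.0124397.
×(1/T) gives -2.62% p.a.

-2.62%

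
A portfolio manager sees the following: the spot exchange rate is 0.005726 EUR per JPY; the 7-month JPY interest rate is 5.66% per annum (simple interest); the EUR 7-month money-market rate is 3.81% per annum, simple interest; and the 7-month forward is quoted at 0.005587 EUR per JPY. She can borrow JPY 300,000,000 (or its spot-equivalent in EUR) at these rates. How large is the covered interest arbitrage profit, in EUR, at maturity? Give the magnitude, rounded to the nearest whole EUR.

T = 7/12 years.
Keep in JPY, deliver into the forward: 300,000,000·1.033016667·0.005587 = EUR 1,731,439.24.
Swap to EUR now, deposit: 300,000,000·0.005726·1.022225 = EUR 1,755,978.11.
The quoted forward undervalues JPY, so borrow JPY, convert to EUR at spot, deposit the EUR at 3.81%, and buy JPY forward at 0.005587 to cover the loan.
Profit = 1,755,978.11 − 1,731,439.24 = EUR 24,539.

EUR 24,539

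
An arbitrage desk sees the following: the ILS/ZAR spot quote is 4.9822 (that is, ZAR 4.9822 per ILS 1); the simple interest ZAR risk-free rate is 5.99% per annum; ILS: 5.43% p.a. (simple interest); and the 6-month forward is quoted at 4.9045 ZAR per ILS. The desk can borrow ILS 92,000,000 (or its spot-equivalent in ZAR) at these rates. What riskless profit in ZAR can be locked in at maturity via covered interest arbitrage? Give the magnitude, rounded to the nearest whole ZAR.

ZAR 8,625,894

T = 6/12 years.
Route A — deposit ILS, sell forward: 92,000,000 × 1.027150 × 4.9045 = ZAR 463,464,460.10.
Route B — convert at spot, deposit ZAR: 92,000,000 × 4.9822 × 1.029950 = ZAR 472,090,353.88.
The quoted forward undervalues ILS, so borrow ILS, convert to ZAR at spot, deposit the ZAR at 5.99%, and buy ILS forward at 4.9045 to cover the loan.
Profit = 472,090,353.88 − 463,464,460.10 = ZAR 8,625,894.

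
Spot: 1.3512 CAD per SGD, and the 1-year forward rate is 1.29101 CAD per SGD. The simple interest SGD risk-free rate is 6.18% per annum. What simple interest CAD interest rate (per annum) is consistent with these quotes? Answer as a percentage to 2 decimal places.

1.45%

T = 1 year.
CIP gives F = S · g_CAD/g_SGD, so g_CAD/g_SGD = 1.29101/1.3512 = 0.9554544.
SGD growth factor: 1 + 0.0618×1 = 1.061800.
Hence g_CAD = 1.0145015.
(1.0145015 − 1)/T = 0.014501, i.e. 1.45%.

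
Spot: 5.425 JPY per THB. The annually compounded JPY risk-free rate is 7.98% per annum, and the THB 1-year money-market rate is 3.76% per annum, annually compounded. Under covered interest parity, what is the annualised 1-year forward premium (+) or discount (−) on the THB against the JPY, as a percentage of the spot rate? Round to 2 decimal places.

+4.07%

T = 1 year.
CIP forward (JPY per THB) = 5.425 × 1.079800/1.037600 = 5.645639.
Annualised premium = (F − S)/S × (1/T) = (5.645639 − 5.425)/5.425 ÷ 1 = 4.07%.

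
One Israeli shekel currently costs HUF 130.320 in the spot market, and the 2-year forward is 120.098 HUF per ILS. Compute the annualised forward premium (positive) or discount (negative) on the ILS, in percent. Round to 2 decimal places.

-3.92%

T = 2 years.
ILS trades forward at -7.84377% vs spot over the period.
Annualise by dividing by T: -0.0784377 / 2 = -0.039219 → -3.92%.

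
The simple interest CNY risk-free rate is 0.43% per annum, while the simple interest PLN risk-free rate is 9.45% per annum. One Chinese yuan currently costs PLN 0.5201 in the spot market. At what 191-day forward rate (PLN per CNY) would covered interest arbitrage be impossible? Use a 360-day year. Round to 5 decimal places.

T = 191/360 years.
PLN accumulates by 1 + 0.0945×191/360 = 1.0501375.
Growth of 1 CNY over T: 1 + 0.0043×191/360 = 1.0022814.
CIP: F = S · (grow PLN)/(grow CNY) = 0.5201 × 1.0501375/1.0022814 = 0.5449333 PLN per CNY.

0.54493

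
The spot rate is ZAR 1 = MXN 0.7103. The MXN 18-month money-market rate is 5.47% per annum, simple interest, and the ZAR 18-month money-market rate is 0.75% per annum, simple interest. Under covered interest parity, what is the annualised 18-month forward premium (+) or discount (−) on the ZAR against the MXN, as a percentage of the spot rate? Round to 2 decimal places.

+4.67%

T = 18/12 years.
CIP forward (MXN per ZAR) = 0.7103 × 1.082050/1.011250 = 0.7600298.
(F − S)/S ÷ T = (0.7600298 − 0.7103)/0.7103/(18/12) = 0.046675 → 4.67%.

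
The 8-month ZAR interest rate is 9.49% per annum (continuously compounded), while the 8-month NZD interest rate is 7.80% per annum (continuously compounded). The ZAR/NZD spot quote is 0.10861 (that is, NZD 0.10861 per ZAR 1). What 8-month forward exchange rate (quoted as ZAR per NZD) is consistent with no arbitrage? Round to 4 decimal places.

9.3116

T = 8/12 years.
NZD growth factor: e^(0.0780×8/12) = 1.0533757.
ZAR accumulates by e^(0.0949×8/12) = 1.0653109.
Forward (NZD per ZAR) = 0.10861 × 1.0533757 / 1.0653109 = 0.1073932.
Quoted the other way: 1/0.1073932 = 9.3116 ZAR per NZD.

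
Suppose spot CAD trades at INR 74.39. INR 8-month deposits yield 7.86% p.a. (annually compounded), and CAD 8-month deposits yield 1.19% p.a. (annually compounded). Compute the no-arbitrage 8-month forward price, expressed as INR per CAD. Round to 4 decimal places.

T = 8/12 years.
INR growth factor: (1 + 0.0786)^(8/12) = 1.05173649.
Growth of 1 CAD over T: (1 + 0.0119)^(8/12) = 1.00791768.
CIP: F = S · (grow INR)/(grow CAD) = 74.39 × 1.05173649/1.00791768 = 77.624075 INR per CAD.

77.6241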